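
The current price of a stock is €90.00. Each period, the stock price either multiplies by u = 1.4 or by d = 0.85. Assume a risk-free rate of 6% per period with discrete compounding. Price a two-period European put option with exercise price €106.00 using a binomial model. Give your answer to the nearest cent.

€13.94

Risk-neutral probability p = (1 + 0.06 − 0.85)/(1.4 − 0.85) = 0.2100/0.5500 = 0.3818
Terminal stock prices: S_uu = 176.4, S_ud = 107.1, S_dd = 65.02
Terminal payoffs (K − S): max(-70.4, 0) = 0, max(-1.1, 0) = 0, max(40.98, 0) = 40.98
Node u (S = 126): V_u = 1/1.06·[0.3818·0.0000 + 0.6182·0.0000] = 0.0000
Node d (S = 76.5): V_d = 1/1.06·[0.3818·0.0000 + 0.6182·40.9750] = 23.8962
Node 0 (S = 90): V_0 = 1/1.06·[0.3818·0.0000 + 0.6182·23.8962] = 13.9360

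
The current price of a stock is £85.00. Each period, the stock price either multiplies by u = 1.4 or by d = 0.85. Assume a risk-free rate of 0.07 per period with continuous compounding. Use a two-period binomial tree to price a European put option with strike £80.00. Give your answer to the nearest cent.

£5.73

Risk-neutral probability p = (e^0.07 − 0.85)/(1.4 − 0.85) = 0.2225/0.5500 = 0.4046
Terminal stock prices: S_uu = 166.6, S_ud = 101.1, S_dd = 61.41
Terminal payoffs (K − S): max(-86.6, 0) = 0, max(-21.15, 0) = 0, max(18.59, 0) = 18.59
Node u (S = 119): V_u = e^(−0.07)·[0.4046·0.0000 + 0.5954·0.0000] = 0.0000
Node d (S = 72.25): V_d = e^(−0.07)·[0.4046·0.0000 + 0.5954·18.5875] = 10.3195
Node 0 (S = 85): V_0 = e^(−0.07)·[0.4046·0.0000 + 0.5954·10.3195] = 5.7292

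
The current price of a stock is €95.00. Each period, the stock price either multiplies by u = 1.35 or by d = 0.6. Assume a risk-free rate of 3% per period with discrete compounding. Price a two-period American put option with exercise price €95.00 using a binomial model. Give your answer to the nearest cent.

€19.90

Risk-neutral probability p = (1 + 0.03 − 0.6)/(1.35 − 0.6) = 0.4300/0.7500 = 0.5733
Terminal stock prices: S_uu = 173.1, S_ud = 76.95, S_dd = 34.2
Terminal payoffs (K − S): max(-78.14, 0) = 0, max(18.05, 0) = 18.05, max(60.8, 0) = 60.8
Node u (S = 128.2): continuation = 1/1.03·[0.5733·0.0000 + 0.4267·18.0500] = 7.4770; exercise value = 0.0000 ≤ continuation, so V_u = 7.4770
Node d (S = 57): continuation = 1/1.03·[0.5733·18.0500 + 0.4267·60.8000] = 35.2330; exercise value = 38.0000 > continuation, so V_d = 38.0000 (exercise)
Node 0 (S = 95): continuation = 1/1.03·[0.5733·7.4770 + 0.4267·38.0000] = 19.9031; exercise value = 0.0000 ≤ continuation, so V_0 = 19.9031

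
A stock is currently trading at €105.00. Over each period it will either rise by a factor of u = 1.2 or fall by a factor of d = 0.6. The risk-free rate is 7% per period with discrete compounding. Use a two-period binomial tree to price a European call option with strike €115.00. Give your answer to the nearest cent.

€19.40

Risk-neutral probability p = (1 + 0.07 − 0.6)/(1.2 − 0.6) = 0.4700/0.6000 = 0.7833
Terminal stock prices: S_uu = 151.2, S_ud = 75.6, S_dd = 37.8
Terminal payoffs (S − K): max(36.2, 0) = 36.2, max(-39.4, 0) = 0, max(-77.2, 0) = 0
Node u (S = 126): V_u = 1/1.07·[0.7833·36.2000 + 0.2167·0.0000] = 26.5016
Node d (S = 63): V_d = 1/1.07·[0.7833·0.0000 + 0.2167·0.0000] = 0.0000
Node 0 (S = 105): V_0 = 1/1.07·[0.7833·26.5016 + 0.2167·0.0000] = 19.4015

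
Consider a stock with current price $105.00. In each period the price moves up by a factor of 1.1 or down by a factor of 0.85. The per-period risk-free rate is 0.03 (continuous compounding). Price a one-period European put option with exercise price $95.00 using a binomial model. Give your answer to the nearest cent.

$1.55

Risk-neutral probability p = (e^0.03 − 0.85)/(1.1 − 0.85) = 0.1805/0.2500 = 0.7218
Terminal stock prices: S_u = 115.5, S_d = 89.25
Terminal payoffs (K − S): max(-20.5, 0) = 0, max(5.75, 0) = 5.75
Node 0 (S = 105): V_0 = e^(−0.03)·[0.7218·0.0000 + 0.2782·5.7500] = 1.5523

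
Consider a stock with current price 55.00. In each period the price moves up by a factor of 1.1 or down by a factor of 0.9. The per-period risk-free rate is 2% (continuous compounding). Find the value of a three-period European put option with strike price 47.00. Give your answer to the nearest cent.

0.41

Risk-neutral probability p = (e^0.02 − 0.9)/(1.1 − 0.9) = 0.1202/0.2000 = 0.6010
Terminal stock prices: S_uuu = 73.21, S_uud = 59.9, S_udd = 49.01, S_ddd = 40.1
Terminal payoffs (K − S): max(-26.21, 0) = 0, max(-12.9, 0) = 0, max(-2.005, 0) = 0, max(6.905, 0) = 6.905
Node uu (S = 66.55): V_uu = e^(−0.02)·[0.6010·0.0000 + 0.3990·0.0000] = 0.0000
Node ud (S = 54.45): V_ud = e^(−0.02)·[0.6010·0.0000 + 0.3990·0.0000] = 0.0000
Node dd (S = 44.55): V_dd = e^(−0.02)·[0.6010·0.0000 + 0.3990·6.9050] = 2.7005
Node u (S = 60.5): V_u = e^(−0.02)·[0.6010·0.0000 + 0.3990·0.0000] = 0.0000
Node d (S = 49.5): V_d = e^(−0.02)·[0.6010·0.0000 + 0.3990·2.7005] = 1.0561
Node 0 (S = 55): V_0 = e^(−0.02)·[0.6010·0.0000 + 0.3990·1.0561] = 0.4131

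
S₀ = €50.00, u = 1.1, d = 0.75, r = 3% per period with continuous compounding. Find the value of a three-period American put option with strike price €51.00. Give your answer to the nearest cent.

€4.72

Risk-neutral probability p = (e^0.03 − 0.75)/(1.1 − 0.75) = 0.2805/0.3500 = 0.8013
Terminal stock prices: S_uuu = 66.55, S_uud = 45.38, S_udd = 30.94, S_ddd = 21.09
Terminal payoffs (K − S): max(-15.55, 0) = 0, max(5.625, 0) = 5.625, max(20.06, 0) = 20.06, max(29.91, 0) = 29.91
Node uu (S = 60.5): continuation = e^(−0.03)·[0.8013·0.0000 + 0.1987·5.6250] = 1.0847; exercise value = 0.0000 ≤ continuation, so V_uu = 1.0847
Node ud (S = 41.25): continuation = e^(−0.03)·[0.8013·5.6250 + 0.1987·20.0625] = 8.2427; exercise value = 9.7500 > continuation, so V_ud = 9.7500 (exercise)
Node dd (S = 28.12): continuation = e^(−0.03)·[0.8013·20.0625 + 0.1987·29.9062] = 21.3677; exercise value = 22.8750 > continuation, so V_dd = 22.8750 (exercise)
Node u (S = 55): continuation = e^(−0.03)·[0.8013·1.0847 + 0.1987·9.7500] = 2.7235; exercise value = 0.0000 ≤ continuation, so V_u = 2.7235
Node d (S = 37.5): continuation = e^(−0.03)·[0.8013·9.7500 + 0.1987·22.8750] = 11.9927; exercise value = 13.5000 > continuation, so V_d = 13.5000 (exercise)
Node 0 (S = 50): continuation = e^(−0.03)·[0.8013·2.7235 + 0.1987·13.5000] = 4.7211; exercise value = 1.0000 ≤ continuation, so V_0 = 4.7211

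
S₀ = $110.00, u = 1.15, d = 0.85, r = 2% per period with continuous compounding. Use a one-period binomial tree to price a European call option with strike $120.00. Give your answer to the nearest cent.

$3.61

Risk-neutral probability p = (e^0.02 − 0.85)/(1.15 − 0.85) = 0.1702/0.3000 = 0.5673
Terminal stock prices: S_u = 126.5, S_d = 93.5
Terminal payoffs (S − K): max(6.5, 0) = 6.5, max(-26.5, 0) = 0
Node 0 (S = 110): V_0 = e^(−0.02)·[0.5673·6.5000 + 0.4327·0.0000] = 3.6147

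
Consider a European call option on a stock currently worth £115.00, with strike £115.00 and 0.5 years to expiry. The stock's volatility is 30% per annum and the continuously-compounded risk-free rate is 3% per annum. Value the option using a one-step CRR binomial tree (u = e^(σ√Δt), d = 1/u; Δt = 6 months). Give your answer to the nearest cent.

£12.92

CRR parameters: u = e^(σ√Δt) = e^(0.3·√0.5) = 1.2363, d = 1/u = 0.8089
Per-period rate: rΔt = 0.03·0.5 = 0.015, so R = e^0.015 = 1.0151
Risk-neutral probability p = (e^0.015 − 0.8089)/(1.2363 − 0.8089) = 0.2063/0.4275 = 0.4825
Terminal stock prices: S_u = 142.2, S_d = 93.02
Terminal payoffs (S − K): max(27.18, 0) = 27.18, max(-21.98, 0) = 0
Node 0 (S = 115): V_0 = e^(−0.015)·[0.4825·27.1758 + 0.5175·0.0000] = 12.9177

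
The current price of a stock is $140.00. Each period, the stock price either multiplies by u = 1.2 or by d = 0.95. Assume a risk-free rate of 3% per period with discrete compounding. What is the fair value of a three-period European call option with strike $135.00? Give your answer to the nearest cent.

Risk-neutral probability p = (1 + 0.03 − 0.95)/(1.2 − 0.95) = 0.0800/0.2500 = 0.3200
Terminal stock prices: S_uuu = 241.9, S_uud = 191.5, S_udd = 151.6, S_ddd = 120
Terminal payoffs (S − K): max(106.9, 0) = 106.9, max(56.52, 0) = 56.52, max(16.62, 0) = 16.62, max(-14.97, 0) = 0
Node uu (S = 201.6): V_uu = 1/1.03·[0.3200·106.9200 + 0.6800·56.5200] = 70.5320
Node ud (S = 159.6): V_ud = 1/1.03·[0.3200·56.5200 + 0.6800·16.6200] = 28.5320
Node dd (S = 126.3): V_dd = 1/1.03·[0.3200·16.6200 + 0.6800·0.0000] = 5.1635
Node u (S = 168): V_u = 1/1.03·[0.3200·70.5320 + 0.6800·28.5320] = 40.7496
Node d (S = 133): V_d = 1/1.03·[0.3200·28.5320 + 0.6800·5.1635] = 12.2732
Node 0 (S = 140): V_0 = 1/1.03·[0.3200·40.7496 + 0.6800·12.2732] = 20.7628

$20.76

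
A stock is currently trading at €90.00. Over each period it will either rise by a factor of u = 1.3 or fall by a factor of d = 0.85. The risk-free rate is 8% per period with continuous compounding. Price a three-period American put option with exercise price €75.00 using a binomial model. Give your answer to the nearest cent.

€1.97

Risk-neutral probability p = (e^0.08 − 0.85)/(1.3 − 0.85) = 0.2333/0.4500 = 0.5184
Terminal stock prices: S_uuu = 197.7, S_uud = 129.3, S_udd = 84.53, S_ddd = 55.27
Terminal payoffs (K − S): max(-122.7, 0) = 0, max(-54.29, 0) = 0, max(-9.532, 0) = 0, max(19.73, 0) = 19.73
Node uu (S = 152.1): continuation = e^(−0.08)·[0.5184·0.0000 + 0.4816·0.0000] = 0.0000; exercise value = 0.0000 ≤ continuation, so V_uu = 0.0000
Node ud (S = 99.45): continuation = e^(−0.08)·[0.5184·0.0000 + 0.4816·0.0000] = 0.0000; exercise value = 0.0000 ≤ continuation, so V_ud = 0.0000
Node dd (S = 65.02): continuation = e^(−0.08)·[0.5184·0.0000 + 0.4816·19.7288] = 8.7706; exercise value = 9.9750 > continuation, so V_dd = 9.9750 (exercise)
Node u (S = 117): continuation = e^(−0.08)·[0.5184·0.0000 + 0.4816·0.0000] = 0.0000; exercise value = 0.0000 ≤ continuation, so V_u = 0.0000
Node d (S = 76.5): continuation = e^(−0.08)·[0.5184·0.0000 + 0.4816·9.9750] = 4.4345; exercise value = 0.0000 ≤ continuation, so V_d = 4.4345
Node 0 (S = 90): continuation = e^(−0.08)·[0.5184·0.0000 + 0.4816·4.4345] = 1.9714; exercise value = 0.0000 ≤ continuation, so V_0 = 1.9714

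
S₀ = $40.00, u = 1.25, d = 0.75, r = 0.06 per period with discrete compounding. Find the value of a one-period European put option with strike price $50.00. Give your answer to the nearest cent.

Risk-neutral probability p = (1 + 0.06 − 0.75)/(1.25 − 0.75) = 0.3100/0.5000 = 0.6200
Terminal stock prices: S_u = 50, S_d = 30
Terminal payoffs (K − S): max(0, 0) = 0, max(20, 0) = 20
Node 0 (S = 40): V_0 = 1/1.06·[0.6200·0.0000 + 0.3800·20.0000] = 7.1698

$7.17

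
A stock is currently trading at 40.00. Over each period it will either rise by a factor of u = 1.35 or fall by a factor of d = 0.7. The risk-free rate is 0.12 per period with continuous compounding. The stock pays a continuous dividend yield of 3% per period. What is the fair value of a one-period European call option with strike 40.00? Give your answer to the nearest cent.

7.53

Per-period risk-free factor R = e^0.12 = 1.1275; dividend-adjusted growth = e^(0.12−0.03) = 1.0942.
Risk-neutral probability p = (1.0942 − 0.7)/(1.35 − 0.7) = 0.3942/0.6500 = 0.6064
Terminal stock prices: S_u = 54, S_d = 28
Terminal payoffs (S − K): max(14, 0) = 14, max(-12, 0) = 0
Node 0 (S = 40): V_0 = e^(−0.12)·[0.6064·14.0000 + 0.3936·0.0000] = 7.5299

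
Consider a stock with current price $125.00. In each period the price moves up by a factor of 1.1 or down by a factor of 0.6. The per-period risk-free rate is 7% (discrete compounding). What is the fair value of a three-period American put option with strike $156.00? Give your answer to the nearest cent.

Risk-neutral probability p = (1 + 0.07 − 0.6)/(1.1 − 0.6) = 0.4700/0.5000 = 0.9400
Terminal stock prices: S_uuu = 166.4, S_uud = 90.75, S_udd = 49.5, S_ddd = 27
Terminal payoffs (K − S): max(-10.38, 0) = 0, max(65.25, 0) = 65.25, max(106.5, 0) = 106.5, max(129, 0) = 129
Node uu (S = 151.3): continuation = 1/1.07·[0.9400·0.0000 + 0.0600·65.2500] = 3.6589; exercise value = 4.7500 > continuation, so V_uu = 4.7500 (exercise)
Node ud (S = 82.5): continuation = 1/1.07·[0.9400·65.2500 + 0.0600·106.5000] = 63.2944; exercise value = 73.5000 > continuation, so V_ud = 73.5000 (exercise)
Node dd (S = 45): continuation = 1/1.07·[0.9400·106.5000 + 0.0600·129.0000] = 100.7944; exercise value = 111.0000 > continuation, so V_dd = 111.0000 (exercise)
Node u (S = 137.5): continuation = 1/1.07·[0.9400·4.7500 + 0.0600·73.5000] = 8.2944; exercise value = 18.5000 > continuation, so V_u = 18.5000 (exercise)
Node d (S = 75): continuation = 1/1.07·[0.9400·73.5000 + 0.0600·111.0000] = 70.7944; exercise value = 81.0000 > continuation, so V_d = 81.0000 (exercise)
Node 0 (S = 125): continuation = 1/1.07·[0.9400·18.5000 + 0.0600·81.0000] = 20.7944; exercise value = 31.0000 > continuation, so V_0 = 31.0000 (exercise)

$31.00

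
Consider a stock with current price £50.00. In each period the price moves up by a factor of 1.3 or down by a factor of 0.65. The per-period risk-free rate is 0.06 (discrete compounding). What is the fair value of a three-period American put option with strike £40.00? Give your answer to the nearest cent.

Risk-neutral probability p = (1 + 0.06 − 0.65)/(1.3 − 0.65) = 0.4100/0.6500 = 0.6308
Terminal stock prices: S_uuu = 109.9, S_uud = 54.93, S_udd = 27.46, S_ddd = 13.73
Terminal payoffs (K − S): max(-69.85, 0) = 0, max(-14.93, 0) = 0, max(12.54, 0) = 12.54, max(26.27, 0) = 26.27
Node uu (S = 84.5): continuation = 1/1.06·[0.6308·0.0000 + 0.3692·0.0000] = 0.0000; exercise value = 0.0000 ≤ continuation, so V_uu = 0.0000
Node ud (S = 42.25): continuation = 1/1.06·[0.6308·0.0000 + 0.3692·12.5375] = 4.3672; exercise value = 0.0000 ≤ continuation, so V_ud = 4.3672
Node dd (S = 21.13): continuation = 1/1.06·[0.6308·12.5375 + 0.3692·26.2687] = 16.6108; exercise value = 18.8750 > continuation, so V_dd = 18.8750 (exercise)
Node u (S = 65): continuation = 1/1.06·[0.6308·0.0000 + 0.3692·4.3672] = 1.5212; exercise value = 0.0000 ≤ continuation, so V_u = 1.5212
Node d (S = 32.5): continuation = 1/1.06·[0.6308·4.3672 + 0.3692·18.8750] = 9.1735; exercise value = 7.5000 ≤ continuation, so V_d = 9.1735
Node 0 (S = 50): continuation = 1/1.06·[0.6308·1.5212 + 0.3692·9.1735] = 4.1007; exercise value = 0.0000 ≤ continuation, so V_0 = 4.1007

£4.10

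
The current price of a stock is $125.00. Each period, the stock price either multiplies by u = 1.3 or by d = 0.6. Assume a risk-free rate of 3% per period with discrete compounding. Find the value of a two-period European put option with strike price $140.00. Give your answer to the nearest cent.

$32.31

Risk-neutral probability p = (1 + 0.03 − 0.6)/(1.3 − 0.6) = 0.4300/0.7000 = 0.6143
Terminal stock prices: S_uu = 211.3, S_ud = 97.5, S_dd = 45
Terminal payoffs (K − S): max(-71.25, 0) = 0, max(42.5, 0) = 42.5, max(95, 0) = 95
Node u (S = 162.5): V_u = 1/1.03·[0.6143·0.0000 + 0.3857·42.5000] = 15.9154
Node d (S = 75): V_d = 1/1.03·[0.6143·42.5000 + 0.3857·95.0000] = 60.9223
Node 0 (S = 125): V_0 = 1/1.03·[0.6143·15.9154 + 0.3857·60.9223] = 32.3060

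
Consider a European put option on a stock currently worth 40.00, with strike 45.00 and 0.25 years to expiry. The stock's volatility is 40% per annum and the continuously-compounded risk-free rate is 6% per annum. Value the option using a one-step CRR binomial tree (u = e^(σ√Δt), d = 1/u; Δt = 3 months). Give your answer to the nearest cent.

CRR parameters: u = e^(σ√Δt) = e^(0.4·√0.25) = 1.2214, d = 1/u = 0.8187
Per-period rate: rΔt = 0.06·0.25 = 0.015, so R = e^0.015 = 1.0151
Risk-neutral probability p = (e^0.015 − 0.8187)/(1.2214 − 0.8187) = 0.1964/0.4027 = 0.4877
Terminal stock prices: S_u = 48.86, S_d = 32.75
Terminal payoffs (K − S): max(-3.856, 0) = 0, max(12.25, 0) = 12.25
Node 0 (S = 40): V_0 = e^(−0.015)·[0.4877·0.0000 + 0.5123·12.2508] = 6.1827

6.18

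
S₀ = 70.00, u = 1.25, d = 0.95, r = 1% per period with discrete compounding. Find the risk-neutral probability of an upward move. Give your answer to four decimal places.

Risk-neutral probability p = (1 + 0.01 − 0.95)/(1.25 − 0.95) = 0.0600/0.3000 = 0.2000

p = 0.2000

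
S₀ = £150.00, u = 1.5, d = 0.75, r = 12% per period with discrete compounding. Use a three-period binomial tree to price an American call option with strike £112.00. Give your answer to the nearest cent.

Risk-neutral probability p = (1 + 0.12 − 0.75)/(1.5 − 0.75) = 0.3700/0.7500 = 0.4933
Terminal stock prices: S_uuu = 506.2, S_uud = 253.1, S_udd = 126.6, S_ddd = 63.28
Terminal payoffs (S − K): max(394.2, 0) = 394.2, max(141.1, 0) = 141.1, max(14.56, 0) = 14.56, max(-48.72, 0) = 0
Node uu (S = 337.5): continuation = 1/1.12·[0.4933·394.2500 + 0.5067·141.1250] = 237.5000; exercise value = 225.5000 ≤ continuation, so V_uu = 237.5000
Node ud (S = 168.8): continuation = 1/1.12·[0.4933·141.1250 + 0.5067·14.5625] = 68.7500; exercise value = 56.7500 ≤ continuation, so V_ud = 68.7500
Node dd (S = 84.38): continuation = 1/1.12·[0.4933·14.5625 + 0.5067·0.0000] = 6.4144; exercise value = 0.0000 ≤ continuation, so V_dd = 6.4144
Node u (S = 225): continuation = 1/1.12·[0.4933·237.5000 + 0.5067·68.7500] = 135.7143; exercise value = 113.0000 ≤ continuation, so V_u = 135.7143
Node d (S = 112.5): continuation = 1/1.12·[0.4933·68.7500 + 0.5067·6.4144] = 33.1845; exercise value = 0.5000 ≤ continuation, so V_d = 33.1845
Node 0 (S = 150): continuation = 1/1.12·[0.4933·135.7143 + 0.5067·33.1845] = 74.7910; exercise value = 38.0000 ≤ continuation, so V_0 = 74.7910

£74.79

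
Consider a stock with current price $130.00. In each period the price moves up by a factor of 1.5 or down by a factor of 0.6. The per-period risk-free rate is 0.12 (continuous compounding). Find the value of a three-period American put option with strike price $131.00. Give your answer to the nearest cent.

$23.71

Risk-neutral probability p = (e^0.12 − 0.6)/(1.5 − 0.6) = 0.5275/0.9000 = 0.5861
Terminal stock prices: S_uuu = 438.8, S_uud = 175.5, S_udd = 70.2, S_ddd = 28.08
Terminal payoffs (K − S): max(-307.8, 0) = 0, max(-44.5, 0) = 0, max(60.8, 0) = 60.8, max(102.9, 0) = 102.9
Node uu (S = 292.5): continuation = e^(−0.12)·[0.5861·0.0000 + 0.4139·0.0000] = 0.0000; exercise value = 0.0000 ≤ continuation, so V_uu = 0.0000
Node ud (S = 117): continuation = e^(−0.12)·[0.5861·0.0000 + 0.4139·60.8000] = 22.3190; exercise value = 14.0000 ≤ continuation, so V_ud = 22.3190
Node dd (S = 46.8): continuation = e^(−0.12)·[0.5861·60.8000 + 0.4139·102.9200] = 69.3866; exercise value = 84.2000 > continuation, so V_dd = 84.2000 (exercise)
Node u (S = 195): continuation = e^(−0.12)·[0.5861·0.0000 + 0.4139·22.3190] = 8.1931; exercise value = 0.0000 ≤ continuation, so V_u = 8.1931
Node d (S = 78): continuation = e^(−0.12)·[0.5861·22.3190 + 0.4139·84.2000] = 42.5111; exercise value = 53.0000 > continuation, so V_d = 53.0000 (exercise)
Node 0 (S = 130): continuation = e^(−0.12)·[0.5861·8.1931 + 0.4139·53.0000] = 23.7148; exercise value = 1.0000 ≤ continuation, so V_0 = 23.7148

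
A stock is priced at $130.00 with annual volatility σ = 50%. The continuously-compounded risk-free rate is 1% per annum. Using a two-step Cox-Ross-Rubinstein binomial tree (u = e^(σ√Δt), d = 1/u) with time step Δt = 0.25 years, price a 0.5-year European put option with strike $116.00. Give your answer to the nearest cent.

$11.48

CRR parameters: u = e^(σ√Δt) = e^(0.5·√0.25) = 1.2840, d = 1/u = 0.7788
Per-period rate: rΔt = 0.01·0.25 = 0.0025, so R = e^0.0025 = 1.0025
Risk-neutral probability p = (e^0.0025 − 0.7788)/(1.2840 − 0.7788) = 0.2237/0.5052 = 0.4428
Terminal stock prices: S_uu = 214.3, S_ud = 130, S_dd = 78.85
Terminal payoffs (K − S): max(-98.33, 0) = 0, max(-14, 0) = 0, max(37.15, 0) = 37.15
Node u (S = 166.9): V_u = e^(−0.0025)·[0.4428·0.0000 + 0.5572·0.0000] = 0.0000
Node d (S = 101.2): V_d = e^(−0.0025)·[0.4428·0.0000 + 0.5572·37.1510] = 20.6497
Node 0 (S = 130): V_0 = e^(−0.0025)·[0.4428·0.0000 + 0.5572·20.6497] = 11.4777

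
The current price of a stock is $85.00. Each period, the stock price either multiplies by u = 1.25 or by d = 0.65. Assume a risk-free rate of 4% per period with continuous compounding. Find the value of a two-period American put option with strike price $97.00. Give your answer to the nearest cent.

$19.84

Risk-neutral probability p = (e^0.04 − 0.65)/(1.25 − 0.65) = 0.3908/0.6000 = 0.6514
Terminal stock prices: S_uu = 132.8, S_ud = 69.06, S_dd = 35.91
Terminal payoffs (K − S): max(-35.81, 0) = 0, max(27.94, 0) = 27.94, max(61.09, 0) = 61.09
Node u (S = 106.2): continuation = e^(−0.04)·[0.6514·0.0000 + 0.3486·27.9375] = 9.3584; exercise value = 0.0000 ≤ continuation, so V_u = 9.3584
Node d (S = 55.25): continuation = e^(−0.04)·[0.6514·27.9375 + 0.3486·61.0875] = 37.9466; exercise value = 41.7500 > continuation, so V_d = 41.7500 (exercise)
Node 0 (S = 85): continuation = e^(−0.04)·[0.6514·9.3584 + 0.3486·41.7500] = 19.8420; exercise value = 12.0000 ≤ continuation, so V_0 = 19.8420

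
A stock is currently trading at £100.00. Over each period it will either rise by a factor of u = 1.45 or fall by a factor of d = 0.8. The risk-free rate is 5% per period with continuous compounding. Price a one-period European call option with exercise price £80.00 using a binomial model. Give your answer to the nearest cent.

£23.90

Risk-neutral probability p = (e^0.05 − 0.8)/(1.45 − 0.8) = 0.2513/0.6500 = 0.3866
Terminal stock prices: S_u = 145, S_d = 80
Terminal payoffs (S − K): max(65, 0) = 65, max(0, 0) = 0
Node 0 (S = 100): V_0 = e^(−0.05)·[0.3866·65.0000 + 0.6134·0.0000] = 23.9016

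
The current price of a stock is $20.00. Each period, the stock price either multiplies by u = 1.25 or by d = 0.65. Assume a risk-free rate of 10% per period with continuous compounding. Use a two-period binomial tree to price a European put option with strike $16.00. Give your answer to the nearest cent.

Risk-neutral probability p = (e^0.1 − 0.65)/(1.25 − 0.65) = 0.4552/0.6000 = 0.7586
Terminal stock prices: S_uu = 31.25, S_ud = 16.25, S_dd = 8.45
Terminal payoffs (K − S): max(-15.25, 0) = 0, max(-0.25, 0) = 0, max(7.55, 0) = 7.55
Node u (S = 25): V_u = e^(−0.1)·[0.7586·0.0000 + 0.2414·0.0000] = 0.0000
Node d (S = 13): V_d = e^(−0.1)·[0.7586·0.0000 + 0.2414·7.5500] = 1.6490
Node 0 (S = 20): V_0 = e^(−0.1)·[0.7586·0.0000 + 0.2414·1.6490] = 0.3602

$0.36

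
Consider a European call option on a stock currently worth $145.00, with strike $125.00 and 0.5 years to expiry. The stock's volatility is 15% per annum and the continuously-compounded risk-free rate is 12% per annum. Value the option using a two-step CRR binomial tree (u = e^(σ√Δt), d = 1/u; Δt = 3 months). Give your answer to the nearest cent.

$27.30

CRR parameters: u = e^(σ√Δt) = e^(0.15·√0.25) = 1.0779, d = 1/u = 0.9277
Per-period rate: rΔt = 0.12·0.25 = 0.03, so R = e^0.03 = 1.0305
Risk-neutral probability p = (e^0.03 − 0.9277)/(1.0779 − 0.9277) = 0.1027/0.1501 = 0.6841
Terminal stock prices: S_uu = 168.5, S_ud = 145, S_dd = 124.8
Terminal payoffs (S − K): max(43.47, 0) = 43.47, max(20, 0) = 20, max(-0.1973, 0) = 0
Node u (S = 156.3): V_u = e^(−0.03)·[0.6841·43.4660 + 0.3159·20.0000] = 34.9875
Node d (S = 134.5): V_d = e^(−0.03)·[0.6841·20.0000 + 0.3159·0.0000] = 13.2776
Node 0 (S = 145): V_0 = e^(−0.03)·[0.6841·34.9875 + 0.3159·13.2776] = 27.2980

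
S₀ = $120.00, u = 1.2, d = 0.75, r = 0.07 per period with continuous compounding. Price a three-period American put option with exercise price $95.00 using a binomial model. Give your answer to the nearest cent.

$3.22

Risk-neutral probability p = (e^0.07 − 0.75)/(1.2 − 0.75) = 0.3225/0.4500 = 0.7167
Terminal stock prices: S_uuu = 207.4, S_uud = 129.6, S_udd = 81, S_ddd = 50.62
Terminal payoffs (K − S): max(-112.4, 0) = 0, max(-34.6, 0) = 0, max(14, 0) = 14, max(44.38, 0) = 44.38
Node uu (S = 172.8): continuation = e^(−0.07)·[0.7167·0.0000 + 0.2833·0.0000] = 0.0000; exercise value = 0.0000 ≤ continuation, so V_uu = 0.0000
Node ud (S = 108): continuation = e^(−0.07)·[0.7167·0.0000 + 0.2833·14.0000] = 3.6983; exercise value = 0.0000 ≤ continuation, so V_ud = 3.6983
Node dd (S = 67.5): continuation = e^(−0.07)·[0.7167·14.0000 + 0.2833·44.3750] = 21.0774; exercise value = 27.5000 > continuation, so V_dd = 27.5000 (exercise)
Node u (S = 144): continuation = e^(−0.07)·[0.7167·0.0000 + 0.2833·3.6983] = 0.9769; exercise value = 0.0000 ≤ continuation, so V_u = 0.9769
Node d (S = 90): continuation = e^(−0.07)·[0.7167·3.6983 + 0.2833·27.5000] = 9.7357; exercise value = 5.0000 ≤ continuation, so V_d = 9.7357
Node 0 (S = 120): continuation = e^(−0.07)·[0.7167·0.9769 + 0.2833·9.7357] = 3.2246; exercise value = 0.0000 ≤ continuation, so V_0 = 3.2246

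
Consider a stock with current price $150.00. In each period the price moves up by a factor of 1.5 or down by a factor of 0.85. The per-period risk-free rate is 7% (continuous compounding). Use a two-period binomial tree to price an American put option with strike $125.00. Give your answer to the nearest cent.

Risk-neutral probability p = (e^0.07 − 0.85)/(1.5 − 0.85) = 0.2225/0.6500 = 0.3423
Terminal stock prices: S_uu = 337.5, S_ud = 191.2, S_dd = 108.4
Terminal payoffs (K − S): max(-212.5, 0) = 0, max(-66.25, 0) = 0, max(16.63, 0) = 16.63
Node u (S = 225): continuation = e^(−0.07)·[0.3423·0.0000 + 0.6577·0.0000] = 0.0000; exercise value = 0.0000 ≤ continuation, so V_u = 0.0000
Node d (S = 127.5): continuation = e^(−0.07)·[0.3423·0.0000 + 0.6577·16.6250] = 10.1947; exercise value = 0.0000 ≤ continuation, so V_d = 10.1947
Node 0 (S = 150): continuation = e^(−0.07)·[0.3423·0.0000 + 0.6577·10.1947] = 6.2516; exercise value = 0.0000 ≤ continuation, so V_0 = 6.2516

$6.25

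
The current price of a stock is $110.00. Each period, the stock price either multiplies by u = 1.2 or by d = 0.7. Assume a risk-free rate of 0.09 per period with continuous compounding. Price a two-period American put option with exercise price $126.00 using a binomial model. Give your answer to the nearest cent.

$16.00

Risk-neutral probability p = (e^0.09 − 0.7)/(1.2 − 0.7) = 0.3942/0.5000 = 0.7883
Terminal stock prices: S_uu = 158.4, S_ud = 92.4, S_dd = 53.9
Terminal payoffs (K − S): max(-32.4, 0) = 0, max(33.6, 0) = 33.6, max(72.1, 0) = 72.1
Node u (S = 132): continuation = e^(−0.09)·[0.7883·0.0000 + 0.2117·33.6000] = 6.4994; exercise value = 0.0000 ≤ continuation, so V_u = 6.4994
Node d (S = 77): continuation = e^(−0.09)·[0.7883·33.6000 + 0.2117·72.1000] = 38.1553; exercise value = 49.0000 > continuation, so V_d = 49.0000 (exercise)
Node 0 (S = 110): continuation = e^(−0.09)·[0.7883·6.4994 + 0.2117·49.0000] = 14.1611; exercise value = 16.0000 > continuation, so V_0 = 16.0000 (exercise)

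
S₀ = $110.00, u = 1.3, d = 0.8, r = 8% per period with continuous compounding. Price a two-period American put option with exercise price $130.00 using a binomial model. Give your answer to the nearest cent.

Risk-neutral probability p = (e^0.08 − 0.8)/(1.3 − 0.8) = 0.2833/0.5000 = 0.5666
Terminal stock prices: S_uu = 185.9, S_ud = 114.4, S_dd = 70.4
Terminal payoffs (K − S): max(-55.9, 0) = 0, max(15.6, 0) = 15.6, max(59.6, 0) = 59.6
Node u (S = 143): continuation = e^(−0.08)·[0.5666·0.0000 + 0.4334·15.6000] = 6.2416; exercise value = 0.0000 ≤ continuation, so V_u = 6.2416
Node d (S = 88): continuation = e^(−0.08)·[0.5666·15.6000 + 0.4334·59.6000] = 32.0051; exercise value = 42.0000 > continuation, so V_d = 42.0000 (exercise)
Node 0 (S = 110): continuation = e^(−0.08)·[0.5666·6.2416 + 0.4334·42.0000] = 20.0687; exercise value = 20.0000 ≤ continuation, so V_0 = 20.0687

$20.07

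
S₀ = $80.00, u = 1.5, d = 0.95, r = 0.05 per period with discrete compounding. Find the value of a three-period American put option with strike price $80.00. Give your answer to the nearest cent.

Risk-neutral probability p = (1 + 0.05 − 0.95)/(1.5 − 0.95) = 0.1000/0.5500 = 0.1818
Terminal stock prices: S_uuu = 270, S_uud = 171, S_udd = 108.3, S_ddd = 68.59
Terminal payoffs (K − S): max(-190, 0) = 0, max(-91, 0) = 0, max(-28.3, 0) = 0, max(11.41, 0) = 11.41
Node uu (S = 180): continuation = 1/1.05·[0.1818·0.0000 + 0.8182·0.0000] = 0.0000; exercise value = 0.0000 ≤ continuation, so V_uu = 0.0000
Node ud (S = 114): continuation = 1/1.05·[0.1818·0.0000 + 0.8182·0.0000] = 0.0000; exercise value = 0.0000 ≤ continuation, so V_ud = 0.0000
Node dd (S = 72.2): continuation = 1/1.05·[0.1818·0.0000 + 0.8182·11.4100] = 8.8909; exercise value = 7.8000 ≤ continuation, so V_dd = 8.8909
Node u (S = 120): continuation = 1/1.05·[0.1818·0.0000 + 0.8182·0.0000] = 0.0000; exercise value = 0.0000 ≤ continuation, so V_u = 0.0000
Node d (S = 76): continuation = 1/1.05·[0.1818·0.0000 + 0.8182·8.8909] = 6.9280; exercise value = 4.0000 ≤ continuation, so V_d = 6.9280
Node 0 (S = 80): continuation = 1/1.05·[0.1818·0.0000 + 0.8182·6.9280] = 5.3984; exercise value = 0.0000 ≤ continuation, so V_0 = 5.3984

$5.40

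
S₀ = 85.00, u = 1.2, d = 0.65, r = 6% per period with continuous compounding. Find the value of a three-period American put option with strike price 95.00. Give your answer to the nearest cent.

Risk-neutral probability p = (e^0.06 − 0.65)/(1.2 − 0.65) = 0.4118/0.5500 = 0.7488
Terminal stock prices: S_uuu = 146.9, S_uud = 79.56, S_udd = 43.1, S_ddd = 23.34
Terminal payoffs (K − S): max(-51.88, 0) = 0, max(15.44, 0) = 15.44, max(51.9, 0) = 51.9, max(71.66, 0) = 71.66
Node uu (S = 122.4): continuation = e^(−0.06)·[0.7488·0.0000 + 0.2512·15.4400] = 3.6528; exercise value = 0.0000 ≤ continuation, so V_uu = 3.6528
Node ud (S = 66.3): continuation = e^(−0.06)·[0.7488·15.4400 + 0.2512·51.9050] = 23.1676; exercise value = 28.7000 > continuation, so V_ud = 28.7000 (exercise)
Node dd (S = 35.91): continuation = e^(−0.06)·[0.7488·51.9050 + 0.2512·71.6569] = 53.5551; exercise value = 59.0875 > continuation, so V_dd = 59.0875 (exercise)
Node u (S = 102): continuation = e^(−0.06)·[0.7488·3.6528 + 0.2512·28.7000] = 9.3656; exercise value = 0.0000 ≤ continuation, so V_u = 9.3656
Node d (S = 55.25): continuation = e^(−0.06)·[0.7488·28.7000 + 0.2512·59.0875] = 34.2176; exercise value = 39.7500 > continuation, so V_d = 39.7500 (exercise)
Node 0 (S = 85): continuation = e^(−0.06)·[0.7488·9.3656 + 0.2512·39.7500] = 16.0085; exercise value = 10.0000 ≤ continuation, so V_0 = 16.0085

16.01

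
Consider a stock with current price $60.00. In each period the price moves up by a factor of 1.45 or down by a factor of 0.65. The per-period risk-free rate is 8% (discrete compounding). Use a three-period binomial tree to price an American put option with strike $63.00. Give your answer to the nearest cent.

$12.67

Risk-neutral probability p = (1 + 0.08 − 0.65)/(1.45 − 0.65) = 0.4300/0.8000 = 0.5375
Terminal stock prices: S_uuu = 182.9, S_uud = 82, S_udd = 36.76, S_ddd = 16.48
Terminal payoffs (K − S): max(-119.9, 0) = 0, max(-19, 0) = 0, max(26.24, 0) = 26.24, max(46.52, 0) = 46.52
Node uu (S = 126.2): continuation = 1/1.08·[0.5375·0.0000 + 0.4625·0.0000] = 0.0000; exercise value = 0.0000 ≤ continuation, so V_uu = 0.0000
Node ud (S = 56.55): continuation = 1/1.08·[0.5375·0.0000 + 0.4625·26.2425] = 11.2381; exercise value = 6.4500 ≤ continuation, so V_ud = 11.2381
Node dd (S = 25.35): continuation = 1/1.08·[0.5375·26.2425 + 0.4625·46.5225] = 32.9833; exercise value = 37.6500 > continuation, so V_dd = 37.6500 (exercise)
Node u (S = 87): continuation = 1/1.08·[0.5375·0.0000 + 0.4625·11.2381] = 4.8126; exercise value = 0.0000 ≤ continuation, so V_u = 4.8126
Node d (S = 39): continuation = 1/1.08·[0.5375·11.2381 + 0.4625·37.6500] = 21.7163; exercise value = 24.0000 > continuation, so V_d = 24.0000 (exercise)
Node 0 (S = 60): continuation = 1/1.08·[0.5375·4.8126 + 0.4625·24.0000] = 12.6729; exercise value = 3.0000 ≤ continuation, so V_0 = 12.6729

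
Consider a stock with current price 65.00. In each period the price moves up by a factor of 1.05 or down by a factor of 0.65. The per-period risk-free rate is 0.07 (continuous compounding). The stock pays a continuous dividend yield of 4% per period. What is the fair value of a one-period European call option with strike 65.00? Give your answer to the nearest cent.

2.88

Per-period risk-free factor R = e^0.07 = 1.0725; dividend-adjusted growth = e^(0.07−0.04) = 1.0305.
Risk-neutral probability p = (1.0305 − 0.65)/(1.05 − 0.65) = 0.3805/0.4000 = 0.9511
Terminal stock prices: S_u = 68.25, S_d = 42.25
Terminal payoffs (S − K): max(3.25, 0) = 3.25, max(-22.75, 0) = 0
Node 0 (S = 65): V_0 = e^(−0.07)·[0.9511·3.2500 + 0.0489·0.0000] = 2.8822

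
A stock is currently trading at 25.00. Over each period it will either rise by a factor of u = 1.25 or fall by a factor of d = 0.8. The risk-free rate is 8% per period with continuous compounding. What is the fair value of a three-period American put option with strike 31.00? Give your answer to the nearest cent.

Risk-neutral probability p = (e^0.08 − 0.8)/(1.25 − 0.8) = 0.2833/0.4500 = 0.6295
Terminal stock prices: S_uuu = 48.83, S_uud = 31.25, S_udd = 20, S_ddd = 12.8
Terminal payoffs (K − S): max(-17.83, 0) = 0, max(-0.25, 0) = 0, max(11, 0) = 11, max(18.2, 0) = 18.2
Node uu (S = 39.06): continuation = e^(−0.08)·[0.6295·0.0000 + 0.3705·0.0000] = 0.0000; exercise value = 0.0000 ≤ continuation, so V_uu = 0.0000
Node ud (S = 25): continuation = e^(−0.08)·[0.6295·0.0000 + 0.3705·11.0000] = 3.7619; exercise value = 6.0000 > continuation, so V_ud = 6.0000 (exercise)
Node dd (S = 16): continuation = e^(−0.08)·[0.6295·11.0000 + 0.3705·18.2000] = 12.6166; exercise value = 15.0000 > continuation, so V_dd = 15.0000 (exercise)
Node u (S = 31.25): continuation = e^(−0.08)·[0.6295·0.0000 + 0.3705·6.0000] = 2.0519; exercise value = 0.0000 ≤ continuation, so V_u = 2.0519
Node d (S = 20): continuation = e^(−0.08)·[0.6295·6.0000 + 0.3705·15.0000] = 8.6166; exercise value = 11.0000 > continuation, so V_d = 11.0000 (exercise)
Node 0 (S = 25): continuation = e^(−0.08)·[0.6295·2.0519 + 0.3705·11.0000] = 4.9543; exercise value = 6.0000 > continuation, so V_0 = 6.0000 (exercise)

6.00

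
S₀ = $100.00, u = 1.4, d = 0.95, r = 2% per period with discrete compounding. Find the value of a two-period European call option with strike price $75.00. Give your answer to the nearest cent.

Risk-neutral probability p = (1 + 0.02 − 0.95)/(1.4 − 0.95) = 0.0700/0.4500 = 0.1556
Terminal stock prices: S_uu = 196, S_ud = 133, S_dd = 90.25
Terminal payoffs (S − K): max(121, 0) = 121, max(58, 0) = 58, max(15.25, 0) = 15.25
Node u (S = 140): V_u = 1/1.02·[0.1556·121.0000 + 0.8444·58.0000] = 66.4706
Node d (S = 95): V_d = 1/1.02·[0.1556·58.0000 + 0.8444·15.2500] = 21.4706
Node 0 (S = 100): V_0 = 1/1.02·[0.1556·66.4706 + 0.8444·21.4706] = 27.9123

$27.91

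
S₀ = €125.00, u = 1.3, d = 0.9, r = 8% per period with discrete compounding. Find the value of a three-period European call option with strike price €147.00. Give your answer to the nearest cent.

Risk-neutral probability p = (1 + 0.08 − 0.9)/(1.3 − 0.9) = 0.1800/0.4000 = 0.4500
Terminal stock prices: S_uuu = 274.6, S_uud = 190.1, S_udd = 131.6, S_ddd = 91.13
Terminal payoffs (S − K): max(127.6, 0) = 127.6, max(43.13, 0) = 43.13, max(-15.38, 0) = 0, max(-55.87, 0) = 0
Node uu (S = 211.3): V_uu = 1/1.08·[0.4500·127.6250 + 0.5500·43.1250] = 75.1389
Node ud (S = 146.2): V_ud = 1/1.08·[0.4500·43.1250 + 0.5500·0.0000] = 17.9688
Node dd (S = 101.2): V_dd = 1/1.08·[0.4500·0.0000 + 0.5500·0.0000] = 0.0000
Node u (S = 162.5): V_u = 1/1.08·[0.4500·75.1389 + 0.5500·17.9688] = 40.4586
Node d (S = 112.5): V_d = 1/1.08·[0.4500·17.9688 + 0.5500·0.0000] = 7.4870
Node 0 (S = 125): V_0 = 1/1.08·[0.4500·40.4586 + 0.5500·7.4870] = 20.6706

€20.67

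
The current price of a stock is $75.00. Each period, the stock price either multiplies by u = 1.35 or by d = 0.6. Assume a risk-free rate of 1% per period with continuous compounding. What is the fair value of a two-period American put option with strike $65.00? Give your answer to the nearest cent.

Risk-neutral probability p = (e^0.01 − 0.6)/(1.35 − 0.6) = 0.4101/0.7500 = 0.5467
Terminal stock prices: S_uu = 136.7, S_ud = 60.75, S_dd = 27
Terminal payoffs (K − S): max(-71.69, 0) = 0, max(4.25, 0) = 4.25, max(38, 0) = 38
Node u (S = 101.2): continuation = e^(−0.01)·[0.5467·0.0000 + 0.4533·4.2500] = 1.9072; exercise value = 0.0000 ≤ continuation, so V_u = 1.9072
Node d (S = 45): continuation = e^(−0.01)·[0.5467·4.2500 + 0.4533·38.0000] = 19.3532; exercise value = 20.0000 > continuation, so V_d = 20.0000 (exercise)
Node 0 (S = 75): continuation = e^(−0.01)·[0.5467·1.9072 + 0.4533·20.0000] = 10.0075; exercise value = 0.0000 ≤ continuation, so V_0 = 10.0075

$10.01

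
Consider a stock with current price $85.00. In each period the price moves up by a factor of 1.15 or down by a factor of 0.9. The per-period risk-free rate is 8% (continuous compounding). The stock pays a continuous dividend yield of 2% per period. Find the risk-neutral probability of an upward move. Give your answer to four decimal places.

p = 0.6473

Per-period risk-free factor R = e^0.08 = 1.0833; dividend-adjusted growth = e^(0.08−0.02) = 1.0618.
Risk-neutral probability p = (1.0618 − 0.9)/(1.15 − 0.9) = 0.1618/0.2500 = 0.6473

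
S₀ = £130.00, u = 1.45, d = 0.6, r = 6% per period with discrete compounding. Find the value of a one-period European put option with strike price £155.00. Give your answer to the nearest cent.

Risk-neutral probability p = (1 + 0.06 − 0.6)/(1.45 − 0.6) = 0.4600/0.8500 = 0.5412
Terminal stock prices: S_u = 188.5, S_d = 78
Terminal payoffs (K − S): max(-33.5, 0) = 0, max(77, 0) = 77
Node 0 (S = 130): V_0 = 1/1.06·[0.5412·0.0000 + 0.4588·77.0000] = 33.3296

£33.33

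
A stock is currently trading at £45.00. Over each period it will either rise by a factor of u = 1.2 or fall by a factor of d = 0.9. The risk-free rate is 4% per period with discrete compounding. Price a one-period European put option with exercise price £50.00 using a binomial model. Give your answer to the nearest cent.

Risk-neutral probability p = (1 + 0.04 − 0.9)/(1.2 − 0.9) = 0.1400/0.3000 = 0.4667
Terminal stock prices: S_u = 54, S_d = 40.5
Terminal payoffs (K − S): max(-4, 0) = 0, max(9.5, 0) = 9.5
Node 0 (S = 45): V_0 = 1/1.04·[0.4667·0.0000 + 0.5333·9.5000] = 4.8718

£4.87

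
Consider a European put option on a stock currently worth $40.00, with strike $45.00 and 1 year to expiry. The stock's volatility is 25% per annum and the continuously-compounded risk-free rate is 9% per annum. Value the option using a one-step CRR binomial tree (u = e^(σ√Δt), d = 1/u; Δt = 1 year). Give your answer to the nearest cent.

$4.76

CRR parameters: u = e^(σ√Δt) = e^(0.25·√1) = 1.2840, d = 1/u = 0.7788
Per-period rate: rΔt = 0.09·1 = 0.09, so R = e^0.09 = 1.0942
Risk-neutral probability p = (e^0.09 − 0.7788)/(1.2840 − 0.7788) = 0.3154/0.5052 = 0.6242
Terminal stock prices: S_u = 51.36, S_d = 31.15
Terminal payoffs (K − S): max(-6.361, 0) = 0, max(13.85, 0) = 13.85
Node 0 (S = 40): V_0 = e^(−0.09)·[0.6242·0.0000 + 0.3758·13.8480] = 4.7559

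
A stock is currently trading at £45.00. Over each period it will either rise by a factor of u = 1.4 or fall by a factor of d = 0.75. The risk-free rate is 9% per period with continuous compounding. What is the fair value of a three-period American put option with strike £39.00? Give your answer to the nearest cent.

Risk-neutral probability p = (e^0.09 − 0.75)/(1.4 − 0.75) = 0.3442/0.6500 = 0.5295
Terminal stock prices: S_uuu = 123.5, S_uud = 66.15, S_udd = 35.44, S_ddd = 18.98
Terminal payoffs (K − S): max(-84.48, 0) = 0, max(-27.15, 0) = 0, max(3.563, 0) = 3.563, max(20.02, 0) = 20.02
Node uu (S = 88.2): continuation = e^(−0.09)·[0.5295·0.0000 + 0.4705·0.0000] = 0.0000; exercise value = 0.0000 ≤ continuation, so V_uu = 0.0000
Node ud (S = 47.25): continuation = e^(−0.09)·[0.5295·0.0000 + 0.4705·3.5625] = 1.5319; exercise value = 0.0000 ≤ continuation, so V_ud = 1.5319
Node dd (S = 25.31): continuation = e^(−0.09)·[0.5295·3.5625 + 0.4705·20.0156] = 10.3308; exercise value = 13.6875 > continuation, so V_dd = 13.6875 (exercise)
Node u (S = 63): continuation = e^(−0.09)·[0.5295·0.0000 + 0.4705·1.5319] = 0.6587; exercise value = 0.0000 ≤ continuation, so V_u = 0.6587
Node d (S = 33.75): continuation = e^(−0.09)·[0.5295·1.5319 + 0.4705·13.6875] = 6.6270; exercise value = 5.2500 ≤ continuation, so V_d = 6.6270
Node 0 (S = 45): continuation = e^(−0.09)·[0.5295·0.6587 + 0.4705·6.6270] = 3.1684; exercise value = 0.0000 ≤ continuation, so V_0 = 3.1684

£3.17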